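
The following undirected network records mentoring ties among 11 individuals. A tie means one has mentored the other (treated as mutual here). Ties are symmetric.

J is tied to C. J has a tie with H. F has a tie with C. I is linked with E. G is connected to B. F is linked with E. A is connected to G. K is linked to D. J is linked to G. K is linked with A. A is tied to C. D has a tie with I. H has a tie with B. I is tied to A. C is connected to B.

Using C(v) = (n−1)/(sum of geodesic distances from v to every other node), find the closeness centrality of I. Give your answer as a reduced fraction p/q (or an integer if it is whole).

10/21

Distances from I: A:1, B:3, C:2, D:1, E:1, F:2, G:2, H:4, J:3, K:2. Sum = 21.
n = 11, so closeness = 10/21.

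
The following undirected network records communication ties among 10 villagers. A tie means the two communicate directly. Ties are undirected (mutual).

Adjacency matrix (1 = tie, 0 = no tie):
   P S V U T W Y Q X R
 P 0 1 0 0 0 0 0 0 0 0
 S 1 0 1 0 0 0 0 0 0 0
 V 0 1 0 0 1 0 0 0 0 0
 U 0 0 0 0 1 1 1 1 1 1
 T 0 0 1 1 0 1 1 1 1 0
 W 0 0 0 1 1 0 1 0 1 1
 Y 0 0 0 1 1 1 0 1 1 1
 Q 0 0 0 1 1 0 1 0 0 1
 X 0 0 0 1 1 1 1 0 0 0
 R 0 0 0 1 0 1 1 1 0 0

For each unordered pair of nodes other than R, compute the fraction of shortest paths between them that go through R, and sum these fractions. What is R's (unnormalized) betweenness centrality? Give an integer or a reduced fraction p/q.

1/4

Pairs whose geodesics pass through R — W–Q: 1/4.
All other pairs contribute 0.
Summing the contributions gives betweenness(R) = 1/4.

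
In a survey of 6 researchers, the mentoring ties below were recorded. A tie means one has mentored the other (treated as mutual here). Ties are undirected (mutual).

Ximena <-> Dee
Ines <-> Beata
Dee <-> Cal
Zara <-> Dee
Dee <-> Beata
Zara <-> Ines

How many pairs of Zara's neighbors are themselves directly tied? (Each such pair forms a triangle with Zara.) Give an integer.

0

Zara's neighbors are Dee and Ines, but none of them are tied to each other, so no triangle contains Zara.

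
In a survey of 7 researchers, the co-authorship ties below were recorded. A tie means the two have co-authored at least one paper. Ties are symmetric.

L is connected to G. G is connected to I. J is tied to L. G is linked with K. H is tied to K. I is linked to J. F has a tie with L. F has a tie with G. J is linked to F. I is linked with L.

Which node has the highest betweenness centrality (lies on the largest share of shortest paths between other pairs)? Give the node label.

Unnormalized betweenness of each node: F:1, G:25/3, H:0, I:1, J:1/3, K:5, L:4/3.
G has the largest value, 25/3, making it the main broker — the node through which the most shortest paths run.

G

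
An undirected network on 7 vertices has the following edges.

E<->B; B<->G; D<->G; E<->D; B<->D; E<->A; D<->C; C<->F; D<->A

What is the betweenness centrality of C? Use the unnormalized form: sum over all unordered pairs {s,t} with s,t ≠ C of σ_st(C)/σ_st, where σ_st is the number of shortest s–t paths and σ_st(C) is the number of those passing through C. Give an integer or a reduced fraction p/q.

Pairs whose geodesics pass through C — D–F: 1; G–F: 1; E–F: 1; B–F: 1; A–F: 1.
All other pairs contribute 0.
Summing the contributions gives betweenness(C) = 5.

5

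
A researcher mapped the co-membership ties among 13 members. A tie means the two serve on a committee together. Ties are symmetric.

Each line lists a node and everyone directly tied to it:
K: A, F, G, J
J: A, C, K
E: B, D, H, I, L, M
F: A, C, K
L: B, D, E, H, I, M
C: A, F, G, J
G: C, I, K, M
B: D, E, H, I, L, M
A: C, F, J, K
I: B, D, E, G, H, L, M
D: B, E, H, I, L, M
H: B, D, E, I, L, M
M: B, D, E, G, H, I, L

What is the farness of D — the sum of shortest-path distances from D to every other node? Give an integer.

26

Distances from D: A:4, B:1, C:3, E:1, F:4, G:2, H:1, I:1, J:4, K:3, L:1, M:1.
Sum = 4 + 1 + 3 + 1 + 4 + 2 + 1 + 1 + 4 + 3 + 1 + 1 = 26.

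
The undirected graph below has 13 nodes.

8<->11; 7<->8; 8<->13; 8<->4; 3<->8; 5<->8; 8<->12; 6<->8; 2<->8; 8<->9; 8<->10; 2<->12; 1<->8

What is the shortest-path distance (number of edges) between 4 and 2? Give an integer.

One shortest route is 4 – 8 – 2, which uses 2 edges, and 4 and 2 are not directly tied, so nothing shorter exists. So d(4,2) = 2.

2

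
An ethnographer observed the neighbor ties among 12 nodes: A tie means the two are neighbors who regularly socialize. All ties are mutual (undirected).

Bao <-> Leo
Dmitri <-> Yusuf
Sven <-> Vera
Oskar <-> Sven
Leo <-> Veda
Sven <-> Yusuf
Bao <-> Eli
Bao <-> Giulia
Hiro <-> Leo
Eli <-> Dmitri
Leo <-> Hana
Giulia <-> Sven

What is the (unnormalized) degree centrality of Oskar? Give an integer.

Oskar is directly tied to Sven. That is 1 neighbor, so the degree of Oskar is 1.

1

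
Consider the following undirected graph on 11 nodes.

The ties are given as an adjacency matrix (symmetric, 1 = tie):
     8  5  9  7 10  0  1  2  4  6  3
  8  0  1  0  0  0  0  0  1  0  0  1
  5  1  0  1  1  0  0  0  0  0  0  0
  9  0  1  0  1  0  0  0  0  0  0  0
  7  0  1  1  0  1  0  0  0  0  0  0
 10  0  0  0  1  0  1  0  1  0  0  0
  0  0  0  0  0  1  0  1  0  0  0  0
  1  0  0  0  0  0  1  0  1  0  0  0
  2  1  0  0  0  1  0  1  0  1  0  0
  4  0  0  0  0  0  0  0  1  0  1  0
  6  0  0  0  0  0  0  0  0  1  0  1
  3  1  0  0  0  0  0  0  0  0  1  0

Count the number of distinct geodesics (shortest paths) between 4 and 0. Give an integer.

The shortest distance is 3. The length-3 paths are: 4–2–10–0; 4–2–1–0.
That gives 2 distinct shortest paths.

2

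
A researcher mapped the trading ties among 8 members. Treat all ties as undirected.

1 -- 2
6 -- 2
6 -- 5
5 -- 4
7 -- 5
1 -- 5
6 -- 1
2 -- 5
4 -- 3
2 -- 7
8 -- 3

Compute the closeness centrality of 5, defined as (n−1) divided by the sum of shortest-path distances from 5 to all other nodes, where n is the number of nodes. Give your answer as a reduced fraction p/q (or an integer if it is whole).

Distances from 5: 1:1, 2:1, 3:2, 4:1, 6:1, 7:1, 8:3. Sum = 10.
n = 8, so closeness = 7/10.

7/10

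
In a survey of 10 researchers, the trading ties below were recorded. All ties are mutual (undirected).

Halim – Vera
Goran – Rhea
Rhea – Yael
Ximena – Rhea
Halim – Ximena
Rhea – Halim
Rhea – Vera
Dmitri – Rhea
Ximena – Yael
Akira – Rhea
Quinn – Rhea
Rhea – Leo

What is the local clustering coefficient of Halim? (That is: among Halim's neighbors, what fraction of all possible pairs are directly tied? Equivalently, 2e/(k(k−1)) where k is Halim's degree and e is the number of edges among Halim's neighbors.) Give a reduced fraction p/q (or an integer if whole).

Halim's neighbors: Rhea, Vera, and Ximena (k = 3).
Possible neighbor pairs: C(3,2) = 3. Edges among them: Rhea–Vera, Rhea–Ximena → e = 2.
Clustering(Halim) = 2/3.

2/3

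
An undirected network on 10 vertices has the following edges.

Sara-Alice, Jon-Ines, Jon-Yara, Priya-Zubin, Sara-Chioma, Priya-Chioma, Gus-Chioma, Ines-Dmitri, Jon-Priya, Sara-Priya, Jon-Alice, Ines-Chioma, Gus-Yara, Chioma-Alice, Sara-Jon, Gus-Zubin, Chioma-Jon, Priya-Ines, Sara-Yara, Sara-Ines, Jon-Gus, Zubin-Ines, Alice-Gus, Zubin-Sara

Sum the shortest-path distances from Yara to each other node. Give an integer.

Distances from Yara: Alice:2, Chioma:2, Dmitri:3, Gus:1, Ines:2, Jon:1, Priya:2, Sara:1, Zubin:2.
Sum = 2 + 2 + 3 + 1 + 2 + 1 + 2 + 1 + 2 = 16.

16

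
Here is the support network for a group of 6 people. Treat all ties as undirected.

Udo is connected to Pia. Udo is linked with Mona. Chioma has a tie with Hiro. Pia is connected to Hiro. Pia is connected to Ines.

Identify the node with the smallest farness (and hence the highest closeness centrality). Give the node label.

Pia

Farness (sum of distances to all others) for each node — Chioma:13, Hiro:9, Ines:11, Mona:13, Pia:7, Udo:9.
The smallest farness is 7, for Pia, so Pia has the highest closeness.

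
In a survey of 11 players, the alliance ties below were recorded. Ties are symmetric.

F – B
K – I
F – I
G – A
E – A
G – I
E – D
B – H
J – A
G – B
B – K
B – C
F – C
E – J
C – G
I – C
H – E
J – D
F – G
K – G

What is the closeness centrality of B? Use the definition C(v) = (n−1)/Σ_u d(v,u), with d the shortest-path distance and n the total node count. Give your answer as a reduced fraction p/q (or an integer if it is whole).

10/17

Distances from B: A:2, C:1, D:3, E:2, F:1, G:1, H:1, I:2, J:3, K:1. Sum = 17.
n = 11, so closeness = 10/17.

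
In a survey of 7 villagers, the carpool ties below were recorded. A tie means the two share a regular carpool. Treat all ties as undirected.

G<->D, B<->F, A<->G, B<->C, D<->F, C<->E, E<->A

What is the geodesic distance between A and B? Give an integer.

One shortest route is A – E – C – B, which uses 3 edges, and at distance 2 from A we only reach {C, D}, which does not include B. So d(A,B) = 3.

3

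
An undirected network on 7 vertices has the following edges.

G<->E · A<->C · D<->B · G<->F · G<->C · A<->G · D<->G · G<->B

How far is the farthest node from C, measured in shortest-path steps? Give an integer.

2

Distances from C: A:1, B:2, D:2, E:2, F:2, G:1.
The largest is 2 (to F, D, B, and E), so the eccentricity of C is 2.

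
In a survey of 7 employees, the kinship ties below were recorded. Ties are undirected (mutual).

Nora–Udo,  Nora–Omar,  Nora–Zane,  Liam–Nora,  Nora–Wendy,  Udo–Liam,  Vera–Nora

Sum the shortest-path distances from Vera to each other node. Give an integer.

11

Distances from Vera: Liam:2, Nora:1, Omar:2, Udo:2, Wendy:2, Zane:2.
Sum = 2 + 1 + 2 + 2 + 2 + 2 = 11.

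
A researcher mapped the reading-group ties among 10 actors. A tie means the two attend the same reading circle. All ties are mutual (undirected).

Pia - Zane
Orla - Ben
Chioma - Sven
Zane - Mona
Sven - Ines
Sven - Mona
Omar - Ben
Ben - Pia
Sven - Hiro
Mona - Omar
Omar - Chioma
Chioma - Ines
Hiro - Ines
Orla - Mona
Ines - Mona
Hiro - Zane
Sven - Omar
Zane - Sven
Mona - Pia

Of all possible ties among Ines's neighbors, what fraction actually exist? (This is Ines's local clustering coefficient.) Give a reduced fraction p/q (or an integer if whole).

Ines's neighbors: Chioma, Hiro, Mona, and Sven (k = 4).
Possible neighbor pairs: C(4,2) = 6. Edges among them: Chioma–Sven, Hiro–Sven, Mona–Sven → e = 3.
Clustering(Ines) = 3/6 = 1/2.

1/2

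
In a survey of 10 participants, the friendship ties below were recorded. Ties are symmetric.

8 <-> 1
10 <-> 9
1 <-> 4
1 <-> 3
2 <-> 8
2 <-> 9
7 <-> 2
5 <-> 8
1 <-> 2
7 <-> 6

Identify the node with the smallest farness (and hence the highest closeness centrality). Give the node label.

2

Farness (sum of distances to all others) for each node — 1:16, 2:14, 3:24, 4:24, 5:25, 6:28, 7:20, 8:17, 9:20, 10:28.
The smallest farness is 14, for 2, so 2 has the highest closeness.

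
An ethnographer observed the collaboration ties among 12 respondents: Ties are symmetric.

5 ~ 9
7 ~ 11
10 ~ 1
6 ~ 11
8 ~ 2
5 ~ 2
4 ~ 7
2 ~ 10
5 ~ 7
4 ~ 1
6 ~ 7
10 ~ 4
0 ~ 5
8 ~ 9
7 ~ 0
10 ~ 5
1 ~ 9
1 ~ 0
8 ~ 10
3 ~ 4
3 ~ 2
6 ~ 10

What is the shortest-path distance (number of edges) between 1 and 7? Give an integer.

One shortest route is 1 – 0 – 7, which uses 2 edges, and 1 and 7 are not directly tied, so nothing shorter exists. So d(1,7) = 2.

2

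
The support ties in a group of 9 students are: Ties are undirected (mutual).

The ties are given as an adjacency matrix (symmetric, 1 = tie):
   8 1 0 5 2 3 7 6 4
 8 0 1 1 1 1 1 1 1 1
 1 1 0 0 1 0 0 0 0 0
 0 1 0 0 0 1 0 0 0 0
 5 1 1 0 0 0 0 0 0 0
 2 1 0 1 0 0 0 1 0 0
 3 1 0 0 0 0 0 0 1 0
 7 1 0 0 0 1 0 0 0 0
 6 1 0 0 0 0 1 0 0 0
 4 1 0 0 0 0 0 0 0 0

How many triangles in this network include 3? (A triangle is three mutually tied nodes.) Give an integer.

3's neighbors: 6 and 8.
Neighbor pairs that are themselves tied: 3–6–8. Each forms one triangle with 3, for 1 in total.

1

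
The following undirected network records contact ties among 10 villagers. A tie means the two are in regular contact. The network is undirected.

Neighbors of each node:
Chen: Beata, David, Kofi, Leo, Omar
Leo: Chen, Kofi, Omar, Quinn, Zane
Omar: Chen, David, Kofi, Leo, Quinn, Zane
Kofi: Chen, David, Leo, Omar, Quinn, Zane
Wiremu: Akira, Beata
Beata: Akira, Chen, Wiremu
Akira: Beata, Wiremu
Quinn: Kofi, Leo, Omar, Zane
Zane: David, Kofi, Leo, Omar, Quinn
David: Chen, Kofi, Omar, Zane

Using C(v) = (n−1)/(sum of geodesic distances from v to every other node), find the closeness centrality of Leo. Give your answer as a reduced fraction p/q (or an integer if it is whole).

Distances from Leo: Akira:3, Beata:2, Chen:1, David:2, Kofi:1, Omar:1, Quinn:1, Wiremu:3, Zane:1. Sum = 15.
n = 10, so closeness = 9/15 = 3/5.

3/5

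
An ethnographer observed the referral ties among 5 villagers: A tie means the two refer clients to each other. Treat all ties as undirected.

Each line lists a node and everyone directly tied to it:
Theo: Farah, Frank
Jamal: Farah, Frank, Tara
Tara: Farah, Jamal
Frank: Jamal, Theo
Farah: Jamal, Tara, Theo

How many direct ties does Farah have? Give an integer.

3

Farah is directly tied to Jamal, Tara, and Theo. That is 3 neighbors, so the degree of Farah is 3.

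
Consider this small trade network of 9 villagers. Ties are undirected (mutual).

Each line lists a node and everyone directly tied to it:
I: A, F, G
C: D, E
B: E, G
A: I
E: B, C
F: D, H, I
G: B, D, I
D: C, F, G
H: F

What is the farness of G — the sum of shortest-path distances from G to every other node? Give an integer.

Distances from G: A:2, B:1, C:2, D:1, E:2, F:2, H:3, I:1.
Sum = 2 + 1 + 2 + 1 + 2 + 2 + 3 + 1 = 14.

14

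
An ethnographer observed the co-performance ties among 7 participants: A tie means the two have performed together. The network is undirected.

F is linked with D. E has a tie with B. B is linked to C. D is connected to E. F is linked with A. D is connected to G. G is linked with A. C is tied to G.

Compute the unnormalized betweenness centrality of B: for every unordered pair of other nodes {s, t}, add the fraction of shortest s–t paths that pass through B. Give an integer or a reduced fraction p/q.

1

Pairs whose geodesics pass through B — C–E: 1.
All other pairs contribute 0.
Summing the contributions gives betweenness(B) = 1.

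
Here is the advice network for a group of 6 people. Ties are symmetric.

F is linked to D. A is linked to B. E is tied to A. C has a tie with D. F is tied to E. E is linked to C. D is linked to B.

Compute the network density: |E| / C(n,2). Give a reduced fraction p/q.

7/15

There are 7 edges and 6 nodes, so the maximum possible is C(6,2) = 15.
Density = 7/15.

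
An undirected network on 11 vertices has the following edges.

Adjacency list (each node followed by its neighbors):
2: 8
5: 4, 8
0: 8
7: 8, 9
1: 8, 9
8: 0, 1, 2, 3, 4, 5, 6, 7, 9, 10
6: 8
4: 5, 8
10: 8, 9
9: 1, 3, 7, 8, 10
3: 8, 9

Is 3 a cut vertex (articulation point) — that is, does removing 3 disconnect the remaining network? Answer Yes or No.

Even without 3, every remaining node can still reach every other (the residual graph is connected), so 3 is not a cut vertex.

No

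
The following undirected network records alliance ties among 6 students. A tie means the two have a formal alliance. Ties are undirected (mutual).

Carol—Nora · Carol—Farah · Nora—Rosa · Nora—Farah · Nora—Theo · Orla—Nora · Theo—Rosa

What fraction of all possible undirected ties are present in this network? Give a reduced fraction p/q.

7/15

There are 7 edges and 6 nodes, so the maximum possible is C(6,2) = 15.
Density = 7/15.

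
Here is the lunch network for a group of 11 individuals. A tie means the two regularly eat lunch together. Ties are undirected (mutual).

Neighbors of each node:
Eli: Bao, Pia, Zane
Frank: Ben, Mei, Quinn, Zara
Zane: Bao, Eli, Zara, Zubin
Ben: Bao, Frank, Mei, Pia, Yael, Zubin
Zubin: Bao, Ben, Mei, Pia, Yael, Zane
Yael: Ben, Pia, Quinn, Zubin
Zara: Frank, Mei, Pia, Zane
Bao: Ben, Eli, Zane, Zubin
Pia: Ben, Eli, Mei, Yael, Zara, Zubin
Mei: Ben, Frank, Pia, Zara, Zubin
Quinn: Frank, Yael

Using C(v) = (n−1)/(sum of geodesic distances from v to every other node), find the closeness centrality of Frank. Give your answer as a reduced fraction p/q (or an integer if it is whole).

Distances from Frank: Bao:2, Ben:1, Eli:3, Mei:1, Pia:2, Quinn:1, Yael:2, Zane:2, Zara:1, Zubin:2. Sum = 17.
n = 11, so closeness = 10/17.

10/17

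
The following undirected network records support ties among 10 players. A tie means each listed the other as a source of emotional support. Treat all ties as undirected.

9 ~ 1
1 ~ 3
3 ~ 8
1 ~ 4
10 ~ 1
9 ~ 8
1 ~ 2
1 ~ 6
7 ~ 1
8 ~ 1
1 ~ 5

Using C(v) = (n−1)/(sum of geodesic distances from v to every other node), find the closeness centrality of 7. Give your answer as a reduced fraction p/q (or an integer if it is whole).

Distances from 7: 1:1, 2:2, 3:2, 4:2, 5:2, 6:2, 8:2, 9:2, 10:2. Sum = 17.
n = 10, so closeness = 9/17.

9/17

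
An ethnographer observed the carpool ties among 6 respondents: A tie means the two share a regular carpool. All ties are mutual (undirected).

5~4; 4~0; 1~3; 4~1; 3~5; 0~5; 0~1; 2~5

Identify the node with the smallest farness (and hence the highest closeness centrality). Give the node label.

Farness (sum of distances to all others) for each node — 0:7, 1:8, 2:10, 3:8, 4:7, 5:6.
The smallest farness is 6, for 5, so 5 has the highest closeness.

5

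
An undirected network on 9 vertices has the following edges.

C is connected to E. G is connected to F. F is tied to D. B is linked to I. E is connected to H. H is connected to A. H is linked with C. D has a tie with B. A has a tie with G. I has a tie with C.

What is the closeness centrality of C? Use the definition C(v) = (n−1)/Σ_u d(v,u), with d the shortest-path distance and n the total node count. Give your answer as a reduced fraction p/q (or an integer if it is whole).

Distances from C: A:2, B:2, D:3, E:1, F:4, G:3, H:1, I:1. Sum = 17.
n = 9, so closeness = 8/17.

8/17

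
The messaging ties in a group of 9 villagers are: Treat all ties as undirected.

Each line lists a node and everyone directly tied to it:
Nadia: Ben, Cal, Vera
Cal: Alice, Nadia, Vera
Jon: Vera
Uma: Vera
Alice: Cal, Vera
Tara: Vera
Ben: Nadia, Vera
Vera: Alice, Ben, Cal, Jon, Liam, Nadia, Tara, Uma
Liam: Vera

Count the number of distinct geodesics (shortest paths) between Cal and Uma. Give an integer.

1

The shortest distance is 2, and the only length-2 path is Cal–Vera–Uma. So there is exactly 1 shortest path.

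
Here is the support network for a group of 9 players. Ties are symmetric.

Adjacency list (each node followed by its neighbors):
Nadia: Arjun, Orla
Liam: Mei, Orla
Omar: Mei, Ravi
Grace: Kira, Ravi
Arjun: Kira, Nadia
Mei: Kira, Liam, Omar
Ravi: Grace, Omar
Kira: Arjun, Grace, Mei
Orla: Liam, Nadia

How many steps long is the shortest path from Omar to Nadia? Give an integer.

4

One shortest route is Omar – Mei – Kira – Arjun – Nadia, which uses 4 edges, and at distance 3 from Omar we only reach {Arjun, Orla}, which does not include Nadia. So d(Omar,Nadia) = 4.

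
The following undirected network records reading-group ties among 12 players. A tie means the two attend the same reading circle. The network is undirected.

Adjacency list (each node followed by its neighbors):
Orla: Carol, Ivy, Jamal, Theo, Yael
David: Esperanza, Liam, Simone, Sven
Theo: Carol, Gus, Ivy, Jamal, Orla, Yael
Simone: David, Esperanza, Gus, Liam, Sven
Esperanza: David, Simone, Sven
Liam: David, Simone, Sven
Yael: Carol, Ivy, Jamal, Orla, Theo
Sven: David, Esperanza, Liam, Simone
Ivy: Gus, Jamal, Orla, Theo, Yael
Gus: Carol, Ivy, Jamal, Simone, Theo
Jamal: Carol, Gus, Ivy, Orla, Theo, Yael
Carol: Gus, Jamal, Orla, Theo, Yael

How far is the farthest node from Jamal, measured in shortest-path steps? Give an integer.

Distances from Jamal: Carol:1, David:3, Esperanza:3, Gus:1, Ivy:1, Liam:3, Orla:1, Simone:2, Sven:3, Theo:1, Yael:1.
The largest is 3 (to Liam, David, Esperanza, and Sven), so the eccentricity of Jamal is 3.

3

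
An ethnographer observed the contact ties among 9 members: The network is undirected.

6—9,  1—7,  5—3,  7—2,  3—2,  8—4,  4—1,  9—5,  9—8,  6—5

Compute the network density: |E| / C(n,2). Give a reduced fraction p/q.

There are 10 edges and 9 nodes, so the maximum possible is C(9,2) = 36.
Density = 10/36 = 5/18.

5/18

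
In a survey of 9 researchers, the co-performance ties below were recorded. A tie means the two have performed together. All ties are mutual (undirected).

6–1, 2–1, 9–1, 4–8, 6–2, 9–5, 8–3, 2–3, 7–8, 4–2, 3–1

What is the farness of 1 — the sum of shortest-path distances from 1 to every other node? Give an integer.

Distances from 1: 2:1, 3:1, 4:2, 5:2, 6:1, 7:3, 8:2, 9:1.
Sum = 1 + 1 + 2 + 2 + 1 + 3 + 2 + 1 = 13.

13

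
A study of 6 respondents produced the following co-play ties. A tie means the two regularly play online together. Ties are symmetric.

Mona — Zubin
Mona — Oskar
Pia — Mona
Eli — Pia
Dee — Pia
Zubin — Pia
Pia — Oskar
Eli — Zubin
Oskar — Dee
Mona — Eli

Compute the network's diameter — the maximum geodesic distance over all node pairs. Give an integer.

2

Eccentricity of each node (its greatest distance to any other): Dee:2, Eli:2, Mona:2, Oskar:2, Pia:1, Zubin:2.
The maximum eccentricity is 2, realized for instance by the pair Eli–Dee via Eli – Pia – Dee. So the diameter is 2.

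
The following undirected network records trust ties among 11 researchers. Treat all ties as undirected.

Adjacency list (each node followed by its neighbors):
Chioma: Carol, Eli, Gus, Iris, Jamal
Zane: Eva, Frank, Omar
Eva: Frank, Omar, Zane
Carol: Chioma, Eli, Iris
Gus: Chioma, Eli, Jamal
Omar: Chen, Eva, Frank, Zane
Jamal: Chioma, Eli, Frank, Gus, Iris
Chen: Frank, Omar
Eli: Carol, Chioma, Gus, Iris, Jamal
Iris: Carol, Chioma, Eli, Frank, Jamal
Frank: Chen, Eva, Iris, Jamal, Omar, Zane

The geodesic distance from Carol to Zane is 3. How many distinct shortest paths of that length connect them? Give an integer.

The shortest distance is 3, and the only length-3 path is Carol–Iris–Frank–Zane. So there is exactly 1 shortest path.

1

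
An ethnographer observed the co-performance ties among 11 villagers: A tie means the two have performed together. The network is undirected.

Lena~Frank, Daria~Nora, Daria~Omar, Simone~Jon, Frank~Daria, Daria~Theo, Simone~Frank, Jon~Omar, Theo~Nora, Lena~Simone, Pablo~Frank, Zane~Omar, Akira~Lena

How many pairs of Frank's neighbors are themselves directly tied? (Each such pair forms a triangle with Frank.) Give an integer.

1

Frank's neighbors: Daria, Lena, Pablo, and Simone.
Neighbor pairs that are themselves tied: Frank–Lena–Simone. Each forms one triangle with Frank, for 1 in total.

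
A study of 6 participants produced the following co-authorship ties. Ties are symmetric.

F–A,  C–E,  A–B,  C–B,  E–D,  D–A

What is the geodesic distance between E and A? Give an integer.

One shortest route is E – D – A, which uses 2 edges, and E and A are not directly tied, so nothing shorter exists. So d(E,A) = 2.

2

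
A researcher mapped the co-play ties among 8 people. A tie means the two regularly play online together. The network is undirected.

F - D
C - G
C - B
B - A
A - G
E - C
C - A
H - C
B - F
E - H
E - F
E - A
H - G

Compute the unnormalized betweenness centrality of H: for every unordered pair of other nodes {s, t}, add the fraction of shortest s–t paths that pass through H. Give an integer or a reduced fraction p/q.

Pairs whose geodesics pass through H — D–G: 1/5; F–G: 1/5; G–E: 1/3.
All other pairs contribute 0.
Summing the contributions gives betweenness(H) = 11/15.

11/15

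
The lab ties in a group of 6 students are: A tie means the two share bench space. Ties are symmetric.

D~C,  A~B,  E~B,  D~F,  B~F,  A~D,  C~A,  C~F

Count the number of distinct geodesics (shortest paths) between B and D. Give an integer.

The shortest distance is 2. The length-2 paths are: B–F–D; B–A–D.
That gives 2 distinct shortest paths.

2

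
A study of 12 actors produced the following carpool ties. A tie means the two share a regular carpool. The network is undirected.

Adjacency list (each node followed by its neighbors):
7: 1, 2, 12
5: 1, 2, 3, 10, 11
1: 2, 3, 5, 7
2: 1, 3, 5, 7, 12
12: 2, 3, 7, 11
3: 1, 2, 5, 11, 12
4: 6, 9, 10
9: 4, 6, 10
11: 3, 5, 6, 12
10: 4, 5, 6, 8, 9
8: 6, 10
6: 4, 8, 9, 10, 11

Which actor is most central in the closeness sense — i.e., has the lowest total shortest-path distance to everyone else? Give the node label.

Farness (sum of distances to all others) for each node — 1:22, 2:21, 3:20, 4:25, 5:17, 6:20, 7:27, 8:26, 9:25, 10:19, 11:18, 12:22.
The smallest farness is 17, for 5, so 5 has the highest closeness.

5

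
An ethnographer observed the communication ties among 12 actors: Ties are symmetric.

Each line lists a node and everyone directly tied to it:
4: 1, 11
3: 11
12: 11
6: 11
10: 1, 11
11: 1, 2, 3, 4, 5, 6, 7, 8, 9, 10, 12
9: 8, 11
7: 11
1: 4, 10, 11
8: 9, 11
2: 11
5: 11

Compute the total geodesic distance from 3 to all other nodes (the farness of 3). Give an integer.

Distances from 3: 1:2, 2:2, 4:2, 5:2, 6:2, 7:2, 8:2, 9:2, 10:2, 11:1, 12:2.
Sum = 2 + 2 + 2 + 2 + 2 + 2 + 2 + 2 + 2 + 1 + 2 = 21.

21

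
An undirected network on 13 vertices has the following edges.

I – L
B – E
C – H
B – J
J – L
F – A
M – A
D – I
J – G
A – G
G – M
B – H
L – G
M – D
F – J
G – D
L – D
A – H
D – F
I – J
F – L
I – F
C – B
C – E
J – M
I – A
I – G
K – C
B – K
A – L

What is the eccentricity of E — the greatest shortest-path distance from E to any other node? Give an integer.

Distances from E: A:3, B:1, C:1, D:4, F:3, G:3, H:2, I:3, J:2, K:2, L:3, M:3.
The largest is 4 (to D), so the eccentricity of E is 4.

4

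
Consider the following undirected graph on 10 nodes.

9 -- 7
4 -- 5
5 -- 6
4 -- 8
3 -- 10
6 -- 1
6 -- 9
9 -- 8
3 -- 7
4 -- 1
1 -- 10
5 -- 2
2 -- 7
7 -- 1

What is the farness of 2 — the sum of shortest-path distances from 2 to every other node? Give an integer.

18

Distances from 2: 1:2, 3:2, 4:2, 5:1, 6:2, 7:1, 8:3, 9:2, 10:3.
Sum = 2 + 2 + 2 + 1 + 2 + 1 + 3 + 2 + 3 = 18.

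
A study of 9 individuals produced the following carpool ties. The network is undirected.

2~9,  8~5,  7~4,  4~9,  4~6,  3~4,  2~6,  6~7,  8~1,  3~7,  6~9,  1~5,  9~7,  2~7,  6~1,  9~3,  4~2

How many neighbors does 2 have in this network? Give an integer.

2 is directly tied to 4, 6, 7, and 9. That is 4 neighbors, so the degree of 2 is 4.

4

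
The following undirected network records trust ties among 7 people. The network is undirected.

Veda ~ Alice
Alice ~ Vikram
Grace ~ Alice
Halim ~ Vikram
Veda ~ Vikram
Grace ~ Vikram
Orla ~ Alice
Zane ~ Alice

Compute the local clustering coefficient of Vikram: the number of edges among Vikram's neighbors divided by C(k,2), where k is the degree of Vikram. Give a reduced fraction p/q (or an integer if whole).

1/3

Vikram's neighbors: Alice, Grace, Halim, and Veda (k = 4).
Possible neighbor pairs: C(4,2) = 6. Edges among them: Alice–Grace, Alice–Veda → e = 2.
Clustering(Vikram) = 2/6 = 1/3.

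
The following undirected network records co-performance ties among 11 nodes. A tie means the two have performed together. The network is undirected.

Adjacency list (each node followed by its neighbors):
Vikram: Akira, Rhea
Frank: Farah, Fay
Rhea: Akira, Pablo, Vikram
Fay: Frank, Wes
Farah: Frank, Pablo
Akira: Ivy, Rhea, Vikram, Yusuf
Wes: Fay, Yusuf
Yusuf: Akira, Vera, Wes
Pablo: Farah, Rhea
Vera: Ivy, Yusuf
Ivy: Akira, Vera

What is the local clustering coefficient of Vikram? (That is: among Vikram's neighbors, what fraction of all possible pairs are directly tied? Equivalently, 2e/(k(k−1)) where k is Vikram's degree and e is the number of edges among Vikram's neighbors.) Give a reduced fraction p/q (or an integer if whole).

1

Vikram's neighbors: Akira and Rhea (k = 2).
Possible neighbor pairs: C(2,2) = 1. Edges among them: Akira–Rhea → e = 1.
Clustering(Vikram) = 1/1.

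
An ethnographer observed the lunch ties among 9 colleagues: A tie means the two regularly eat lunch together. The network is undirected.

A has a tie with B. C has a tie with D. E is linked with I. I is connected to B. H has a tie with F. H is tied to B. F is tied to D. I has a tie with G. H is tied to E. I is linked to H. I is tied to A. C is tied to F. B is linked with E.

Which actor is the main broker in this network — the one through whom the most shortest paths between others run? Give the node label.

Unnormalized betweenness of each node: A:0, B:5/2, C:0, D:0, E:0, F:12, G:0, H:15, I:19/2.
H has the largest value, 15, making it the main broker — the node through which the most shortest paths run.

H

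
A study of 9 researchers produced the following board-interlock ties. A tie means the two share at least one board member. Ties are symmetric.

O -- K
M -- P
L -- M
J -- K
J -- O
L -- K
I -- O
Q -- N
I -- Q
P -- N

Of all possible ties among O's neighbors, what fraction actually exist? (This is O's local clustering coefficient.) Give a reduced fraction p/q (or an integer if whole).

O's neighbors: I, J, and K (k = 3).
Possible neighbor pairs: C(3,2) = 3. Edges among them: J–K → e = 1.
Clustering(O) = 1/3.

1/3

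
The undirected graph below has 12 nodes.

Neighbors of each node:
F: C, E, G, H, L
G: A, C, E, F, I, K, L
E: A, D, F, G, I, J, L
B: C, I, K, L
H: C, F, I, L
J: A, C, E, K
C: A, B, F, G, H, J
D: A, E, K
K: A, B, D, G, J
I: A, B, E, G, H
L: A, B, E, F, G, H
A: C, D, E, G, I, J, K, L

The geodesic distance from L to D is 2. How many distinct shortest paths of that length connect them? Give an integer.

The shortest distance is 2. The length-2 paths are: L–E–D; L–A–D.
That gives 2 distinct shortest paths.

2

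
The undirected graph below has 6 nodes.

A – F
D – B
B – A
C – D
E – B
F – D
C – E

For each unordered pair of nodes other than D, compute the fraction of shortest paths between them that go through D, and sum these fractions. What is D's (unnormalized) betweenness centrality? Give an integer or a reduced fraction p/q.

10/3

Pairs whose geodesics pass through D — C–F: 1; C–A: 2/3; C–B: 1/2; F–B: 1/2; F–E: 2/3.
All other pairs contribute 0.
Summing the contributions gives betweenness(D) = 10/3.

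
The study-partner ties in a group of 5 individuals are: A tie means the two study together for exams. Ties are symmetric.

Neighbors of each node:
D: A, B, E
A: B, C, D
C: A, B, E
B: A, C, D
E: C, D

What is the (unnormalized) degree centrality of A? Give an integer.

3

A is directly tied to B, C, and D. That is 3 neighbors, so the degree of A is 3.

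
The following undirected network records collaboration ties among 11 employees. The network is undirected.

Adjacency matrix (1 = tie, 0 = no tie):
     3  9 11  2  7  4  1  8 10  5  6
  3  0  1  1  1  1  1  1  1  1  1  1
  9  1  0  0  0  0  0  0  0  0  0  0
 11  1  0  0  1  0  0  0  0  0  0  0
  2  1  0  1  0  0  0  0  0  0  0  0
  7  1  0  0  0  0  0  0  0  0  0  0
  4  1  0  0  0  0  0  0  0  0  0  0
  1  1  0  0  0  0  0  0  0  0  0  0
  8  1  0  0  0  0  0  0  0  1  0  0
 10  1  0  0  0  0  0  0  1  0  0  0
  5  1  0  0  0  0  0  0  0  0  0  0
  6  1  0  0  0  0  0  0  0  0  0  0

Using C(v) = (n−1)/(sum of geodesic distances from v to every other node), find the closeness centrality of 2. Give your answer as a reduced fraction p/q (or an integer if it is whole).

Distances from 2: 1:2, 3:1, 4:2, 5:2, 6:2, 7:2, 8:2, 9:2, 10:2, 11:1. Sum = 18.
n = 11, so closeness = 10/18 = 5/9.

5/9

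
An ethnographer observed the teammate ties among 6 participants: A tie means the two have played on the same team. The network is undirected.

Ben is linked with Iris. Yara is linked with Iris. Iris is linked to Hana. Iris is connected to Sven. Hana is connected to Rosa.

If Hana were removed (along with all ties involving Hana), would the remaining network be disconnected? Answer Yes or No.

Removing Hana leaves {Ben, Iris, Sven, and Yara} with no path to {Rosa}, so the network splits into 2 components. Hana is a cut vertex.

Yes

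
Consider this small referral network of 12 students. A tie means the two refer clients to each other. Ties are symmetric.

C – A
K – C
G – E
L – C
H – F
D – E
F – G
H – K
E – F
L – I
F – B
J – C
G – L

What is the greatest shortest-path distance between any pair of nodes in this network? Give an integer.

5

Eccentricity of each node (its greatest distance to any other): A:5, B:5, C:4, D:5, E:4, F:4, G:3, H:4, I:4, J:5, K:4, L:3.
The maximum eccentricity is 5, realized for instance by the pair J–B via J – C – K – H – F – B. So the diameter is 5.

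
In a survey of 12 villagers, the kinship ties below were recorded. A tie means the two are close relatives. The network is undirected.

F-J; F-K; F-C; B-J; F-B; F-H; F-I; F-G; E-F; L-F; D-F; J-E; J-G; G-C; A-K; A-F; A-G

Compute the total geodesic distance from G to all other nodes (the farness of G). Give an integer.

Distances from G: A:1, B:2, C:1, D:2, E:2, F:1, H:2, I:2, J:1, K:2, L:2.
Sum = 1 + 2 + 1 + 2 + 2 + 1 + 2 + 2 + 1 + 2 + 2 = 18.

18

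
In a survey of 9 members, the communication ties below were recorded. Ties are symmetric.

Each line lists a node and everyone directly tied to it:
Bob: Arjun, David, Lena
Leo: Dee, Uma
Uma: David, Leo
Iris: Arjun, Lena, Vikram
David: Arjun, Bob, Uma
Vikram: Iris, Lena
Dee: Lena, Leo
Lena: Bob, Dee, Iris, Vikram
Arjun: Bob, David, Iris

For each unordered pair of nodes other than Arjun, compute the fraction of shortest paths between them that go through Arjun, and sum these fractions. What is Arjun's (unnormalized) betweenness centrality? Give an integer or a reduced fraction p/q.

Pairs whose geodesics pass through Arjun — David–Vikram: 1/2; David–Iris: 1; Uma–Vikram: 1/3; Uma–Iris: 1; Iris–Bob: 1/2.
All other pairs contribute 0.
Summing the contributions gives betweenness(Arjun) = 10/3.

10/3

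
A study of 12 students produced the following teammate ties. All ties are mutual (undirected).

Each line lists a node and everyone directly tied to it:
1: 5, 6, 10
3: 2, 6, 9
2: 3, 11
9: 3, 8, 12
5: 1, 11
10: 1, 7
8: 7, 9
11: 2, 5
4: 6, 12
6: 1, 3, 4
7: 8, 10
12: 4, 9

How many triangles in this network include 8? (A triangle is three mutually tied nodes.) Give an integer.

8's neighbors are 7 and 9, but none of them are tied to each other, so no triangle contains 8.

0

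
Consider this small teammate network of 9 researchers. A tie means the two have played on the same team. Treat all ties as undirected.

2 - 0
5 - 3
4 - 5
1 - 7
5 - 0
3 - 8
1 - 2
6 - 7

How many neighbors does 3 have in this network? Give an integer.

2

3 is directly tied to 5 and 8. That is 2 neighbors, so the degree of 3 is 2.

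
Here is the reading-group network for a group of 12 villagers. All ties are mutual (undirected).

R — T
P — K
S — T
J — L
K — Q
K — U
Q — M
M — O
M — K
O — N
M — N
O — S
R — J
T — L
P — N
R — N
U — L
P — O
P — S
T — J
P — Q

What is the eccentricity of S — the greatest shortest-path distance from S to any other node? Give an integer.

3

Distances from S: J:2, K:2, L:2, M:2, N:2, O:1, P:1, Q:2, R:2, T:1, U:3.
The largest is 3 (to U), so the eccentricity of S is 3.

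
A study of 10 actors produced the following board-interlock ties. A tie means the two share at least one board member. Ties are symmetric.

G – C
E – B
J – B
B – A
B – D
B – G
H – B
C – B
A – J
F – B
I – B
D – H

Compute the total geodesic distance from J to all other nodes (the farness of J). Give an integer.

16

Distances from J: A:1, B:1, C:2, D:2, E:2, F:2, G:2, H:2, I:2.
Sum = 1 + 1 + 2 + 2 + 2 + 2 + 2 + 2 + 2 = 16.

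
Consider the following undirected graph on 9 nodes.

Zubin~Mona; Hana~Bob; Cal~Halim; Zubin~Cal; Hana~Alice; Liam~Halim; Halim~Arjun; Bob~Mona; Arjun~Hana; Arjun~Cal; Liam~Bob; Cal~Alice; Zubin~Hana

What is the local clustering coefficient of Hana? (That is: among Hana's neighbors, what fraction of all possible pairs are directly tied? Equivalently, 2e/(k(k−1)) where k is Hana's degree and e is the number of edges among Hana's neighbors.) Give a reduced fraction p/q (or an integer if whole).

0

Hana's neighbors: Alice, Arjun, Bob, and Zubin (k = 4).
Possible neighbor pairs: C(4,2) = 6. Edges among them: none → e = 0.
Clustering(Hana) = 0/6 = 0.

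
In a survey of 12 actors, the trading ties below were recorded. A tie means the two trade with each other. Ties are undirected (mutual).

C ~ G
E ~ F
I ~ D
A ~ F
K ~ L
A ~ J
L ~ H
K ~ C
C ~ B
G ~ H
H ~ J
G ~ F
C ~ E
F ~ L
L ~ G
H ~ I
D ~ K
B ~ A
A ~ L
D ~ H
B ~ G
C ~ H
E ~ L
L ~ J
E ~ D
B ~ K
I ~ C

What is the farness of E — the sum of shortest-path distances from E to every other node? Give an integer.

Distances from E: A:2, B:2, C:1, D:1, F:1, G:2, H:2, I:2, J:2, K:2, L:1.
Sum = 2 + 2 + 1 + 1 + 1 + 2 + 2 + 2 + 2 + 2 + 1 = 18.

18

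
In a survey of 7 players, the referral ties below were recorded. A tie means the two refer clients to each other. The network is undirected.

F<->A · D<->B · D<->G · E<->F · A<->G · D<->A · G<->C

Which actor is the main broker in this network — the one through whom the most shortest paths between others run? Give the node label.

A

Unnormalized betweenness of each node: A:8, B:0, C:0, D:5, E:0, F:5, G:5.
A has the largest value, 8, making it the main broker — the node through which the most shortest paths run.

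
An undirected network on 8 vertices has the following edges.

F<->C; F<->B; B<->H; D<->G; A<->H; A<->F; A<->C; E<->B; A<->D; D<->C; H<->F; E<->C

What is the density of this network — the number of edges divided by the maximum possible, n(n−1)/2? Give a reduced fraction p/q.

3/7

There are 12 edges and 8 nodes, so the maximum possible is C(8,2) = 28.
Density = 12/28 = 3/7.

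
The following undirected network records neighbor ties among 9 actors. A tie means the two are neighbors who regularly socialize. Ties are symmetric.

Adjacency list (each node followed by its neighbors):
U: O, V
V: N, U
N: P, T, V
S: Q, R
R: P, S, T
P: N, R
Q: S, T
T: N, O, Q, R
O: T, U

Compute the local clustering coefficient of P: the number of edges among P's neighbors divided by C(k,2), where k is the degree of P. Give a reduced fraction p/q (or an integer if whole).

0

P's neighbors: N and R (k = 2).
Possible neighbor pairs: C(2,2) = 1. Edges among them: none → e = 0.
Clustering(P) = 0/1.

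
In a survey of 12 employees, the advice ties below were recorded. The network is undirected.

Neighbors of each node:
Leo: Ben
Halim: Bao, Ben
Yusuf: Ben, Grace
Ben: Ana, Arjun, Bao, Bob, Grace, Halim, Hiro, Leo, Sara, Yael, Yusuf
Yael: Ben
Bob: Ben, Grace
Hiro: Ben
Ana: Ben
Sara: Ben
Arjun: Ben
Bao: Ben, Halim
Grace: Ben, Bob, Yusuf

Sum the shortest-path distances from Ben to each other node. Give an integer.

Distances from Ben: Ana:1, Arjun:1, Bao:1, Bob:1, Grace:1, Halim:1, Hiro:1, Leo:1, Sara:1, Yael:1, Yusuf:1.
Sum = 1 + 1 + 1 + 1 + 1 + 1 + 1 + 1 + 1 + 1 + 1 = 11.

11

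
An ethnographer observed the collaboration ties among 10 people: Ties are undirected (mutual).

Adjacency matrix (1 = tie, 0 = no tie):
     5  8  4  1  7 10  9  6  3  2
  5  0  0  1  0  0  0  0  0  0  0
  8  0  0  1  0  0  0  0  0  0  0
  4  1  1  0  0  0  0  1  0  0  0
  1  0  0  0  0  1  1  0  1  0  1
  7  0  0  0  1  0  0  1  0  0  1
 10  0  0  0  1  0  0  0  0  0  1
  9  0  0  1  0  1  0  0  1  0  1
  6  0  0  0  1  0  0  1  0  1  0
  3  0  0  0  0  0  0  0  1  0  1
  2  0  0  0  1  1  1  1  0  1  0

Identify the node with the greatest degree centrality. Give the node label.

Degrees — 1:4, 2:5, 3:2, 4:3, 5:1, 6:3, 7:3, 8:1, 9:4, 10:2.
The maximum is 5, attained only by 2.

2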